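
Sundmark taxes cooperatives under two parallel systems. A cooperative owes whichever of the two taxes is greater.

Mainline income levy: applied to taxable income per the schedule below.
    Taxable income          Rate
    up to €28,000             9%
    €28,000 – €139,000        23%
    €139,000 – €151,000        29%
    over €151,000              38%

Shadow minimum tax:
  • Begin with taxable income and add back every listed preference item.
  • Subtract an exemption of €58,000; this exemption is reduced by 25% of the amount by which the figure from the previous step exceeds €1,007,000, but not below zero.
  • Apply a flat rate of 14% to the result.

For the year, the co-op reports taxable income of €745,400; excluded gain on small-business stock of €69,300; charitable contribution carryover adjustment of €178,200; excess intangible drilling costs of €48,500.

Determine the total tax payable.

€257,402

Shadow minimum tax:
  Adjusted income: €745,400 + €69,300 + €178,200 + €48,500 = €1,041,400
  Exemption: €58,000 − 25% × (€1,041,400 − €1,007,000) = €58,000 − €8,600 = €49,400
  Base: €1,041,400 − €49,400 = €992,000
  €992,000 × 14% = €138,880

Mainline income levy:
  €28,000 × 9% = €2,520
  €111,000 × 23% = €25,530
  €12,000 × 29% = €3,480
  €594,400 × 38% = €225,872
  → €257,402

€257,402 > €138,880, so the mainline income levy governs.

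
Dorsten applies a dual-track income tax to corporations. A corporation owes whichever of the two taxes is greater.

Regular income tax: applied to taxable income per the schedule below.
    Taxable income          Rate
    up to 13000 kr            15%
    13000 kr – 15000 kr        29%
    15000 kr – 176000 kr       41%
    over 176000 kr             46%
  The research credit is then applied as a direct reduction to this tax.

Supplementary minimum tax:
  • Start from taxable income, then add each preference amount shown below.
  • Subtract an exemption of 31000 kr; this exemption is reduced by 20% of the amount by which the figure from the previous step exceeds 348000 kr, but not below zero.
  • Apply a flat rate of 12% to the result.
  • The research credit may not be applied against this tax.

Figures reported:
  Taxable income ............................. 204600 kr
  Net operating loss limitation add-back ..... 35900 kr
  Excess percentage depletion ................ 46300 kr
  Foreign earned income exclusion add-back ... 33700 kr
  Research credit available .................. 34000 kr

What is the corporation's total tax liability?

Supplementary minimum tax:
  Adjusted income: 204600 kr + 35900 kr + 46300 kr + 33700 kr = 320500 kr
  Exemption: 320500 kr ≤ 348000 kr, so full 31000 kr applies
  Base: 320500 kr − 31000 kr = 289500 kr
  289500 kr × 12% = 34740 kr

Regular income tax:
  13000 kr × 15% = 1950 kr
  2000 kr × 29% = 580 kr
  161000 kr × 41% = 66010 kr
  28600 kr × 46% = 13156 kr
  → 81696 kr
  Less research credit 34000 kr → 47696 kr

47696 kr > 34740 kr, so the regular income tax governs.

47696 kr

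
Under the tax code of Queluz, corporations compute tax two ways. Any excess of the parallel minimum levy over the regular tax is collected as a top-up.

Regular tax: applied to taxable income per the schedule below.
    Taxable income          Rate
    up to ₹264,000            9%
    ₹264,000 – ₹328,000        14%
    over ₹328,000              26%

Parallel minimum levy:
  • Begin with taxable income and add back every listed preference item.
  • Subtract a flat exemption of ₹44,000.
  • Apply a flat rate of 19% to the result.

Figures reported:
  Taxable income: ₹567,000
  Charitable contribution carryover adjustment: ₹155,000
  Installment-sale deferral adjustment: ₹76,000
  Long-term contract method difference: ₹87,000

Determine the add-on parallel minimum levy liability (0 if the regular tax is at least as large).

Regular tax:
  ₹264,000 × 9% = ₹23,760
  ₹64,000 × 14% = ₹8,960
  ₹239,000 × 26% = ₹62,140
  → ₹94,860

Parallel minimum levy:
  Adjusted income: ₹567,000 + ₹155,000 + ₹76,000 + ₹87,000 = ₹885,000
  Less exemption ₹44,000 → base ₹841,000
  ₹841,000 × 19% = ₹159,790

Excess of parallel minimum levy over regular tax: ₹159,790 − ₹94,860 = ₹64,930.

₹64,930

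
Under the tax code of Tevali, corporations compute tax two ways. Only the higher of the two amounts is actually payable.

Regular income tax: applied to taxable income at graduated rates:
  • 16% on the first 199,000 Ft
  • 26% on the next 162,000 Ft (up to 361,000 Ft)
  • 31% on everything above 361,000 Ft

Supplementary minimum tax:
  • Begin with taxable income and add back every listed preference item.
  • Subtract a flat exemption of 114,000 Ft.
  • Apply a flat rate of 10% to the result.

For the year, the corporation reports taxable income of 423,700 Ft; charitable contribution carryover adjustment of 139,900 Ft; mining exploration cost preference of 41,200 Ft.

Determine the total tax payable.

93,397 Ft

Supplementary minimum tax:
  Adjusted income: 423,700 Ft + 139,900 Ft + 41,200 Ft = 604,800 Ft
  Less exemption 114,000 Ft → base 490,800 Ft
  490,800 Ft × 10% = 49,080 Ft

Regular income tax:
  199,000 Ft × 16% = 31,840 Ft
  162,000 Ft × 26% = 42,120 Ft
  62,700 Ft × 31% = 19,437 Ft
  → 93,397 Ft

93,397 Ft > 49,080 Ft, so the regular income tax governs.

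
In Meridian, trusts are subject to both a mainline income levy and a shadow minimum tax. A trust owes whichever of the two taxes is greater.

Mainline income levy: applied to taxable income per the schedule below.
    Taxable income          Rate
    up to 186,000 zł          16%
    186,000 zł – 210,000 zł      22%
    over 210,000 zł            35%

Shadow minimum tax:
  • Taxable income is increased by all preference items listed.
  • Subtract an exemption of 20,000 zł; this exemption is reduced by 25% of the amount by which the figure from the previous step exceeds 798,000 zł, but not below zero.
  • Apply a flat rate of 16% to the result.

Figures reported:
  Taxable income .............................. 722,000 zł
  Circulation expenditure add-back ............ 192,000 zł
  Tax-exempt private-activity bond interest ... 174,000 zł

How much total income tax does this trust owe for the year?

214,240 zł

Shadow minimum tax:
  Adjusted income: 722,000 zł + 192,000 zł + 174,000 zł = 1,088,000 zł
  Exemption: 25% × (1,088,000 zł − 798,000 zł) = 72,500 zł ≥ 20,000 zł, so the exemption is fully phased out
  Base: 1,088,000 zł − 0 zł = 1,088,000 zł
  1,088,000 zł × 16% = 174,080 zł

Mainline income levy:
  186,000 zł × 16% = 29,760 zł
  24,000 zł × 22% = 5,280 zł
  512,000 zł × 35% = 179,200 zł
  → 214,240 zł

214,240 zł > 174,080 zł, so the mainline income levy governs.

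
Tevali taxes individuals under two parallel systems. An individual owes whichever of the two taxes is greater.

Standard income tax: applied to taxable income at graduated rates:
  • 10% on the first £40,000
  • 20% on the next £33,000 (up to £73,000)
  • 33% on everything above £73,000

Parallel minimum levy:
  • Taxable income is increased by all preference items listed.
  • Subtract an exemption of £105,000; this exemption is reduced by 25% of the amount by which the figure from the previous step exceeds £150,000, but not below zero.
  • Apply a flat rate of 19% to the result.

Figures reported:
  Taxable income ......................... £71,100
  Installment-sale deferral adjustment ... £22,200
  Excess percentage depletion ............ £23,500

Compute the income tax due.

Parallel minimum levy:
  Adjusted income: £71,100 + £22,200 + £23,500 = £116,800
  Exemption: £116,800 ≤ £150,000, so full £105,000 applies
  Base: £116,800 − £105,000 = £11,800
  £11,800 × 19% = £2,242

Standard income tax:
  £40,000 × 10% = £4,000
  £31,100 × 20% = £6,220
  → £10,220

£10,220 > £2,242, so the standard income tax governs.

£10,220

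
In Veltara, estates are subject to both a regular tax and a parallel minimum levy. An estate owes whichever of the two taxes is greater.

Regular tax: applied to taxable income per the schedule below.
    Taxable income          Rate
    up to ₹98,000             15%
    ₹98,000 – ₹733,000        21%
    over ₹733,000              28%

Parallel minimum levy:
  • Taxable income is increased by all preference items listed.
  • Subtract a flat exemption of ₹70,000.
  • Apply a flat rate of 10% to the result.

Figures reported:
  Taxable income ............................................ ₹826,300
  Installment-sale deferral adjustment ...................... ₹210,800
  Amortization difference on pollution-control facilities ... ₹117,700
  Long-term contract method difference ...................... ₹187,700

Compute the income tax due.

Parallel minimum levy:
  Adjusted income: ₹826,300 + ₹210,800 + ₹117,700 + ₹187,700 = ₹1,342,500
  Less exemption ₹70,000 → base ₹1,272,500
  ₹1,272,500 × 10% = ₹127,250

Regular tax:
  ₹98,000 × 15% = ₹14,700
  ₹635,000 × 21% = ₹133,350
  ₹93,300 × 28% = ₹26,124
  → ₹174,174

₹174,174 > ₹127,250, so the regular tax governs.

₹174,174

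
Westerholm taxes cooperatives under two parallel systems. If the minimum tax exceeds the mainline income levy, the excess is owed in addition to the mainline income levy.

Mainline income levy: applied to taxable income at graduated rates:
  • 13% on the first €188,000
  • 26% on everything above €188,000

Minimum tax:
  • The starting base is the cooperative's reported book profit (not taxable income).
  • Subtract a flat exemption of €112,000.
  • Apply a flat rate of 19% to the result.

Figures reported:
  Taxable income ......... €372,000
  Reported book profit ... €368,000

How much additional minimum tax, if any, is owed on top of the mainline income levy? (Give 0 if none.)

Minimum tax:
  Base (reported book profit): €368,000
  Less exemption €112,000 → base €256,000
  €256,000 × 19% = €48,640

Mainline income levy:
  €188,000 × 13% = €24,440
  €184,000 × 26% = €47,840
  → €72,280

€48,640 ≤ €72,280, so no add-on is due.

€0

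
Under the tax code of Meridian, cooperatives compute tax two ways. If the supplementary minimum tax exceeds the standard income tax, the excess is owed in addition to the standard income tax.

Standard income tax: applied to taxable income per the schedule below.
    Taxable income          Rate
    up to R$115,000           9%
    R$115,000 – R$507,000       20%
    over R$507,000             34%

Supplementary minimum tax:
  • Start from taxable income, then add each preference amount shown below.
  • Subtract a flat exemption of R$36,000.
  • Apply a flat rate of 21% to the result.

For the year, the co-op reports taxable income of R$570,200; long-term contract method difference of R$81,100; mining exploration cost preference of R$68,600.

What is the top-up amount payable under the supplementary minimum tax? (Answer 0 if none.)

R$33,381

Supplementary minimum tax:
  Adjusted income: R$570,200 + R$81,100 + R$68,600 = R$719,900
  Less exemption R$36,000 → base R$683,900
  R$683,900 × 21% = R$143,619

Standard income tax:
  R$115,000 × 9% = R$10,350
  R$392,000 × 20% = R$78,400
  R$63,200 × 34% = R$21,488
  → R$110,238

Excess of supplementary minimum tax over standard income tax: R$143,619 − R$110,238 = R$33,381.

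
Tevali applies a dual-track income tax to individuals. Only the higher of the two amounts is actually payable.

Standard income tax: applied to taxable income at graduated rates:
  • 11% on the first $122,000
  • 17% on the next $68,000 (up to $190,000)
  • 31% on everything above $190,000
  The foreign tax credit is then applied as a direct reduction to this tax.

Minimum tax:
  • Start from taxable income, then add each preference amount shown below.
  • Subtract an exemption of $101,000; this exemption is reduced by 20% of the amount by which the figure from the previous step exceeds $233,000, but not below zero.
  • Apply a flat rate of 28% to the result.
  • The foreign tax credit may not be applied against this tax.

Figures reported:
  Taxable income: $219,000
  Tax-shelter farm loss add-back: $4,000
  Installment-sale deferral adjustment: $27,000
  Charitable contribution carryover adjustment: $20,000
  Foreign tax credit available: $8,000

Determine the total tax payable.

$49,392

Standard income tax:
  $122,000 × 11% = $13,420
  $68,000 × 17% = $11,560
  $29,000 × 31% = $8,990
  → $33,970
  Less foreign tax credit $8,000 → $25,970

Minimum tax:
  Adjusted income: $219,000 + $4,000 + $27,000 + $20,000 = $270,000
  Exemption: $101,000 − 20% × ($270,000 − $233,000) = $101,000 − $7,400 = $93,600
  Base: $270,000 − $93,600 = $176,400
  $176,400 × 28% = $49,392

$49,392 > $25,970, so the minimum tax is the binding amount.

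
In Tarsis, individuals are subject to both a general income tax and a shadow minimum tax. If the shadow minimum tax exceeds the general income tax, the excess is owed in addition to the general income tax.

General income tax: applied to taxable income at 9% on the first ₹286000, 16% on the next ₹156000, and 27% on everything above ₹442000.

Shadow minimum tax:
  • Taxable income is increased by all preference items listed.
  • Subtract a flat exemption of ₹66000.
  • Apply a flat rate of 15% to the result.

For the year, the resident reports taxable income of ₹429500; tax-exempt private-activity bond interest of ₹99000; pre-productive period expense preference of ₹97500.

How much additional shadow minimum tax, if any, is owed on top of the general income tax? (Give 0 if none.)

₹35300

General income tax:
  ₹286000 × 9% = ₹25740
  ₹143500 × 16% = ₹22960
  → ₹48700

Shadow minimum tax:
  Adjusted income: ₹429500 + ₹99000 + ₹97500 = ₹626000
  Less exemption ₹66000 → base ₹560000
  ₹560000 × 15% = ₹84000

Excess of shadow minimum tax over general income tax: ₹84000 − ₹48700 = ₹35300.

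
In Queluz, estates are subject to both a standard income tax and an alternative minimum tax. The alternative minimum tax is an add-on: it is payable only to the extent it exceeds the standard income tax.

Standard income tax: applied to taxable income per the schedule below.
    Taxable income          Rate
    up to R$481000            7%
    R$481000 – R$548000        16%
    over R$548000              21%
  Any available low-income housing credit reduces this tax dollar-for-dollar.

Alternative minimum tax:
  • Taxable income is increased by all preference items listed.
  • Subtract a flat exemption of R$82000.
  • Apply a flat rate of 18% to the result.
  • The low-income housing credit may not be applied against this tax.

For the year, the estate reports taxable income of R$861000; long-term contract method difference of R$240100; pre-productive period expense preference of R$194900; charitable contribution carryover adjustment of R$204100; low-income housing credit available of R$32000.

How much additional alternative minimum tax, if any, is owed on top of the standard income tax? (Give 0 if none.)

R$177138

Alternative minimum tax:
  Adjusted income: R$861000 + R$240100 + R$194900 + R$204100 = R$1500100
  Less exemption R$82000 → base R$1418100
  R$1418100 × 18% = R$255258

Standard income tax:
  R$481000 × 7% = R$33670
  R$67000 × 16% = R$10720
  R$313000 × 21% = R$65730
  → R$110120
  Less low-income housing credit R$32000 → R$78120

Excess of alternative minimum tax over standard income tax: R$255258 − R$78120 = R$177138.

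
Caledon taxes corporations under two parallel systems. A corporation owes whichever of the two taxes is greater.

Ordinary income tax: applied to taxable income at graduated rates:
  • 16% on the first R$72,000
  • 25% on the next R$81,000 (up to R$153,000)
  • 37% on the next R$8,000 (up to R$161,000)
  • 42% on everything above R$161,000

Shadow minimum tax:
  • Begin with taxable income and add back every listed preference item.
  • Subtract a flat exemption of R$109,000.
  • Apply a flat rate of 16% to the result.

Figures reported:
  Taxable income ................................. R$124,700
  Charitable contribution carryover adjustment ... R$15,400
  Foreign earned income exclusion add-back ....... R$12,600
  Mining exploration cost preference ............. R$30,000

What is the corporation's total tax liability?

R$24,695

Ordinary income tax:
  R$72,000 × 16% = R$11,520
  R$52,700 × 25% = R$13,175
  → R$24,695

Shadow minimum tax:
  Adjusted income: R$124,700 + R$15,400 + R$12,600 + R$30,000 = R$182,700
  Less exemption R$109,000 → base R$73,700
  R$73,700 × 16% = R$11,792

R$24,695 > R$11,792, so the ordinary income tax governs.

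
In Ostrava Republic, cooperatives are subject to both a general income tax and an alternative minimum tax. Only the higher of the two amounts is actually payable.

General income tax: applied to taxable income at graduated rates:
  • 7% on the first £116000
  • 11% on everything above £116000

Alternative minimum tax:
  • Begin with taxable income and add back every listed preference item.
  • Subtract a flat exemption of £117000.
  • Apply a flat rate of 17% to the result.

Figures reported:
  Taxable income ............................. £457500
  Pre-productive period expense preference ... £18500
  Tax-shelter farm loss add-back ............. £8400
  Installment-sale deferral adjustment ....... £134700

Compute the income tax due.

£85357

General income tax:
  £116000 × 7% = £8120
  £341500 × 11% = £37565
  → £45685

Alternative minimum tax:
  Adjusted income: £457500 + £18500 + £8400 + £134700 = £619100
  Less exemption £117000 → base £502100
  £502100 × 17% = £85357

£85357 > £45685, so the alternative minimum tax is the binding amount.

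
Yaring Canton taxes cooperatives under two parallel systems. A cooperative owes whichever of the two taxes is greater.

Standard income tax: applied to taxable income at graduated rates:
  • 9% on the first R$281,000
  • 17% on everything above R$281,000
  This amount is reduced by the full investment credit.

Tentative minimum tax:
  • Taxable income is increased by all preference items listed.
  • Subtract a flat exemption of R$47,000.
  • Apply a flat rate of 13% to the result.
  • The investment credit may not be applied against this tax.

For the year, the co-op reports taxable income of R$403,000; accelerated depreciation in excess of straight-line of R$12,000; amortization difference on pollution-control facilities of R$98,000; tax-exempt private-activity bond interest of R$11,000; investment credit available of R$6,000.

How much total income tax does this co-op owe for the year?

R$62,010

Tentative minimum tax:
  Adjusted income: R$403,000 + R$12,000 + R$98,000 + R$11,000 = R$524,000
  Less exemption R$47,000 → base R$477,000
  R$477,000 × 13% = R$62,010

Standard income tax:
  R$281,000 × 9% = R$25,290
  R$122,000 × 17% = R$20,740
  → R$46,030
  Less investment credit R$6,000 → R$40,030

R$62,010 > R$40,030, so the tentative minimum tax is the binding amount.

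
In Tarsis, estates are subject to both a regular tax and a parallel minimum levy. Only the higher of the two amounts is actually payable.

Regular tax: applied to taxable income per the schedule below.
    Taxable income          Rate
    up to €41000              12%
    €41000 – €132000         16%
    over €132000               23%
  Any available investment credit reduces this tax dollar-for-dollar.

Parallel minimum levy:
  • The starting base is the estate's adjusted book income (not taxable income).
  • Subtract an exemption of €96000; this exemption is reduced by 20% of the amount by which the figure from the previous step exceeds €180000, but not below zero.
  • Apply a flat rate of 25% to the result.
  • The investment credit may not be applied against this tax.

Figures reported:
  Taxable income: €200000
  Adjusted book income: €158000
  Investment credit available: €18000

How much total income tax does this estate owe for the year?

Parallel minimum levy:
  Base (adjusted book income): €158000
  Exemption: €158000 ≤ €180000, so full €96000 applies
  Base: €158000 − €96000 = €62000
  €62000 × 25% = €15500

Regular tax:
  €41000 × 12% = €4920
  €91000 × 16% = €14560
  €68000 × 23% = €15640
  → €35120
  Less investment credit €18000 → €17120

€17120 > €15500, so the regular tax governs.

€17120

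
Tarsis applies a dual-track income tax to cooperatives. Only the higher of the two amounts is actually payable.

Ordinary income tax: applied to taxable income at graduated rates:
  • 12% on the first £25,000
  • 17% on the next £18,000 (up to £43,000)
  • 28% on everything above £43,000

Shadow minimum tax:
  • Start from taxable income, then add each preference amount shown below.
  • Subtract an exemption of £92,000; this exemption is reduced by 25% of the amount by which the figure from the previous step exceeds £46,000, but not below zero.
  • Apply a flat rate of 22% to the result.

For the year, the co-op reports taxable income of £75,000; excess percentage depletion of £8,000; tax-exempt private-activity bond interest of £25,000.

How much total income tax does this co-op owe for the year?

£15,020

Ordinary income tax:
  £25,000 × 12% = £3,000
  £18,000 × 17% = £3,060
  £32,000 × 28% = £8,960
  → £15,020

Shadow minimum tax:
  Adjusted income: £75,000 + £8,000 + £25,000 = £108,000
  Exemption: £92,000 − 25% × (£108,000 − £46,000) = £92,000 − £15,500 = £76,500
  Base: £108,000 − £76,500 = £31,500
  £31,500 × 22% = £6,930

£15,020 > £6,930, so the ordinary income tax governs.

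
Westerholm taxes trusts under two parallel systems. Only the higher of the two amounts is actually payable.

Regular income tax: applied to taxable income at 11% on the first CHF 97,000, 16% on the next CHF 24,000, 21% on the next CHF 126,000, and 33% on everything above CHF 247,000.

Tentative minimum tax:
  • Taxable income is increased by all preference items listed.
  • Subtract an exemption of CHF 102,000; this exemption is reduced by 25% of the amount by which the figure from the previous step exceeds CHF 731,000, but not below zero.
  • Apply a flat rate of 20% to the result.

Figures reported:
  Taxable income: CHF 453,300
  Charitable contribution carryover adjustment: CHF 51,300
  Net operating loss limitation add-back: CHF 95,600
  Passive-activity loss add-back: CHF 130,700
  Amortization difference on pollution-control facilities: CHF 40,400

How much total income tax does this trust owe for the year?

Regular income tax:
  CHF 97,000 × 11% = CHF 10,670
  CHF 24,000 × 16% = CHF 3,840
  CHF 126,000 × 21% = CHF 26,460
  CHF 206,300 × 33% = CHF 68,079
  → CHF 109,049

Tentative minimum tax:
  Adjusted income: CHF 453,300 + CHF 51,300 + CHF 95,600 + CHF 130,700 + CHF 40,400 = CHF 771,300
  Exemption: CHF 102,000 − 25% × (CHF 771,300 − CHF 731,000) = CHF 102,000 − CHF 10,075 = CHF 91,925
  Base: CHF 771,300 − CHF 91,925 = CHF 679,375
  CHF 679,375 × 20% = CHF 135,875

CHF 135,875 > CHF 109,049, so the tentative minimum tax is the binding amount.

CHF 135,875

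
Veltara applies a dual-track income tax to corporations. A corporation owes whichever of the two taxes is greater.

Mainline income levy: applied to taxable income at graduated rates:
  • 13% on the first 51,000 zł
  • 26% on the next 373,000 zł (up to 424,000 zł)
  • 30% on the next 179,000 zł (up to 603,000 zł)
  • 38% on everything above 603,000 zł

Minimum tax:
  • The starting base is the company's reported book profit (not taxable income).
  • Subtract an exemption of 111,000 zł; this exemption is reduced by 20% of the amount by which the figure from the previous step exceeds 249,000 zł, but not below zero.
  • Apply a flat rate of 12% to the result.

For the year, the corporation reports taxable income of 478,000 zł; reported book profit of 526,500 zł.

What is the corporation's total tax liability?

Minimum tax:
  Base (reported book profit): 526,500 zł
  Exemption: 111,000 zł − 20% × (526,500 zł − 249,000 zł) = 111,000 zł − 55,500 zł = 55,500 zł
  Base: 526,500 zł − 55,500 zł = 471,000 zł
  471,000 zł × 12% = 56,520 zł

Mainline income levy:
  51,000 zł × 13% = 6,630 zł
  373,000 zł × 26% = 96,980 zł
  54,000 zł × 30% = 16,200 zł
  → 119,810 zł

119,810 zł > 56,520 zł, so the mainline income levy governs.

119,810 zł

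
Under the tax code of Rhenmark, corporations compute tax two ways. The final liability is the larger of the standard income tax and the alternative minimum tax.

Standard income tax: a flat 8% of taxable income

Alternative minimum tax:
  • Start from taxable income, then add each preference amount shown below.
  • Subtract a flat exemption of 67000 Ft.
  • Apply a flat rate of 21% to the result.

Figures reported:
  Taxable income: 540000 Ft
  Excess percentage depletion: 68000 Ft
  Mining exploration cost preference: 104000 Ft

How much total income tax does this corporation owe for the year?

135450 Ft

Alternative minimum tax:
  Adjusted income: 540000 Ft + 68000 Ft + 104000 Ft = 712000 Ft
  Less exemption 67000 Ft → base 645000 Ft
  645000 Ft × 21% = 135450 Ft

Standard income tax:
  540000 Ft × 8% = 43200 Ft

135450 Ft > 43200 Ft, so the alternative minimum tax is the binding amount.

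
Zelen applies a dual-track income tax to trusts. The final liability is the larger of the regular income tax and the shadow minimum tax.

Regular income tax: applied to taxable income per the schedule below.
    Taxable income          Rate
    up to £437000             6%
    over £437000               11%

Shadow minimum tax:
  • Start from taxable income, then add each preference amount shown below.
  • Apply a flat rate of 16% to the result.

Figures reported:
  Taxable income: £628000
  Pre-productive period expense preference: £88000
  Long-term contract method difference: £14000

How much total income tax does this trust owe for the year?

Shadow minimum tax:
  Adjusted income: £628000 + £88000 + £14000 = £730000
  £730000 × 16% = £116800

Regular income tax:
  £437000 × 6% = £26220
  £191000 × 11% = £21010
  → £47230

£116800 > £47230, so the shadow minimum tax is the binding amount.

£116800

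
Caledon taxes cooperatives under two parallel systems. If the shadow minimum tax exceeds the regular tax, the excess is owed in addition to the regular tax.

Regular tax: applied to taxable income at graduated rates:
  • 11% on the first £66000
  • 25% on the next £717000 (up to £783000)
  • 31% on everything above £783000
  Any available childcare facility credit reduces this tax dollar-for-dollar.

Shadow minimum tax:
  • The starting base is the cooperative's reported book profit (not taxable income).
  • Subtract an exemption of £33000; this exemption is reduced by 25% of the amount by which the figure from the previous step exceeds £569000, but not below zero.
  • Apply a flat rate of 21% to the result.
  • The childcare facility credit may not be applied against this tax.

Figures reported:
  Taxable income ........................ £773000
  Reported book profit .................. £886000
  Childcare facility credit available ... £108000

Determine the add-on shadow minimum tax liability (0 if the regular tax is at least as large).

£110050

Shadow minimum tax:
  Base (reported book profit): £886000
  Exemption: 25% × (£886000 − £569000) = £79250 ≥ £33000, so the exemption is fully phased out
  Base: £886000 − £0 = £886000
  £886000 × 21% = £186060

Regular tax:
  £66000 × 11% = £7260
  £707000 × 25% = £176750
  → £184010
  Less childcare facility credit £108000 → £76010

Excess of shadow minimum tax over regular tax: £186060 − £76010 = £110050.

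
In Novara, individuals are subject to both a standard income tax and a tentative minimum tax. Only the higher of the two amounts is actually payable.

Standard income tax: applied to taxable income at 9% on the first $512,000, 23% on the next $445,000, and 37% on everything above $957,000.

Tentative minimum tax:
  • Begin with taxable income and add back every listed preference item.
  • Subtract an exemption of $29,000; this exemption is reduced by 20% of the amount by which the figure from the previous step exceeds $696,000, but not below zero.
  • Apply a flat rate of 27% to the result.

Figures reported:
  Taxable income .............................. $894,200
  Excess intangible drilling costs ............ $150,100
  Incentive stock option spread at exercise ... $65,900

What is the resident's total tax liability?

$299,754

Tentative minimum tax:
  Adjusted income: $894,200 + $150,100 + $65,900 = $1,110,200
  Exemption: 20% × ($1,110,200 − $696,000) = $82,840 ≥ $29,000, so the exemption is fully phased out
  Base: $1,110,200 − $0 = $1,110,200
  $1,110,200 × 27% = $299,754

Standard income tax:
  $512,000 × 9% = $46,080
  $382,200 × 23% = $87,906
  → $133,986

$299,754 > $133,986, so the tentative minimum tax is the binding amount.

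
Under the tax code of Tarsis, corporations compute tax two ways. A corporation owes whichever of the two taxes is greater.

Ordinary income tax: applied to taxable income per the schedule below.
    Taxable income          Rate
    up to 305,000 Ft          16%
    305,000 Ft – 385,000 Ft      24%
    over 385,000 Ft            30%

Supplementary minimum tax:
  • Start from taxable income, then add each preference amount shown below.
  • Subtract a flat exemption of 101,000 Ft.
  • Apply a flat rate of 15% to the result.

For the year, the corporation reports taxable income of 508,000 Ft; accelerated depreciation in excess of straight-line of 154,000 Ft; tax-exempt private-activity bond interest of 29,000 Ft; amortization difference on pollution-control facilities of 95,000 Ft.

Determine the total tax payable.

104,900 Ft

Supplementary minimum tax:
  Adjusted income: 508,000 Ft + 154,000 Ft + 29,000 Ft + 95,000 Ft = 786,000 Ft
  Less exemption 101,000 Ft → base 685,000 Ft
  685,000 Ft × 15% = 102,750 Ft

Ordinary income tax:
  305,000 Ft × 16% = 48,800 Ft
  80,000 Ft × 24% = 19,200 Ft
  123,000 Ft × 30% = 36,900 Ft
  → 104,900 Ft

104,900 Ft > 102,750 Ft, so the ordinary income tax governs.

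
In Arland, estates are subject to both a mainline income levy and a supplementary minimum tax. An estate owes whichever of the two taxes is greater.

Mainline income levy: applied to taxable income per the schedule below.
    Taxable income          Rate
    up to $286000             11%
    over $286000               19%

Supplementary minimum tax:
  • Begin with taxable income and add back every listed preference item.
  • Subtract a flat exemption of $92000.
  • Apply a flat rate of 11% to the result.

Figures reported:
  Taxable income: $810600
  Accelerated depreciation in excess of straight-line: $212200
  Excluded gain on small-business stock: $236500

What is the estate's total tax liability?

Supplementary minimum tax:
  Adjusted income: $810600 + $212200 + $236500 = $1259300
  Less exemption $92000 → base $1167300
  $1167300 × 11% = $128403

Mainline income levy:
  $286000 × 11% = $31460
  $524600 × 19% = $99674
  → $131134

$131134 > $128403, so the mainline income levy governs.

$131134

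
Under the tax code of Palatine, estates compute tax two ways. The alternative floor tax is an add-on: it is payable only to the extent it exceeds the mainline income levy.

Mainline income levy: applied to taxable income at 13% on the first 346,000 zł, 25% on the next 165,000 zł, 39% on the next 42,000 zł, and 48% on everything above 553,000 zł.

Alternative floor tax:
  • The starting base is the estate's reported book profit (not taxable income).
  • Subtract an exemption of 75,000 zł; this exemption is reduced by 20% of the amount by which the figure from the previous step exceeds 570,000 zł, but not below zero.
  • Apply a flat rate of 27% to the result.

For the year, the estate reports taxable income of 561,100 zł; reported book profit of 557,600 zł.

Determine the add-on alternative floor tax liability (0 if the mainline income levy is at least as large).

23,804 zł

Mainline income levy:
  346,000 zł × 13% = 44,980 zł
  165,000 zł × 25% = 41,250 zł
  42,000 zł × 39% = 16,380 zł
  8,100 zł × 48% = 3,888 zł
  → 106,498 zł

Alternative floor tax:
  Base (reported book profit): 557,600 zł
  Exemption: 557,600 zł ≤ 570,000 zł, so full 75,000 zł applies
  Base: 557,600 zł − 75,000 zł = 482,600 zł
  482,600 zł × 27% = 130,302 zł

Excess of alternative floor tax over mainline income levy: 130,302 zł − 106,498 zł = 23,804 zł.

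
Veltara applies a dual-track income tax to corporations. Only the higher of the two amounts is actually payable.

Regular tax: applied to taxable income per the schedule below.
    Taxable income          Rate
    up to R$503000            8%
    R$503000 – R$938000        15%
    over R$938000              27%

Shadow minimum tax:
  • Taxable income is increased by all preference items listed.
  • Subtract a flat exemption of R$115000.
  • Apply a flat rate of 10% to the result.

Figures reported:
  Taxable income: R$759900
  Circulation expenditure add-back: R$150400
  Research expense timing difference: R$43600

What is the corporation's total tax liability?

Regular tax:
  R$503000 × 8% = R$40240
  R$256900 × 15% = R$38535
  → R$78775

Shadow minimum tax:
  Adjusted income: R$759900 + R$150400 + R$43600 = R$953900
  Less exemption R$115000 → base R$838900
  R$838900 × 10% = R$83890

R$83890 > R$78775, so the shadow minimum tax is the binding amount.

R$83890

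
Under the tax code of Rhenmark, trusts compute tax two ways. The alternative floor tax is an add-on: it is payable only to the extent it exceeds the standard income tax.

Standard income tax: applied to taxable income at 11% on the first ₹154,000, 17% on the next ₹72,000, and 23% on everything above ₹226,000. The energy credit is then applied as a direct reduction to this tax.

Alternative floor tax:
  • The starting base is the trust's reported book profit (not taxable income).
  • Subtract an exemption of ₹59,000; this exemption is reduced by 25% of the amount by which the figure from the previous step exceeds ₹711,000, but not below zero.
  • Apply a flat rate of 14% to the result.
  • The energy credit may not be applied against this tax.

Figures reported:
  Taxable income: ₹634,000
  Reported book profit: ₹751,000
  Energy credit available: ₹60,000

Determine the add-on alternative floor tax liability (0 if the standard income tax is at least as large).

₹35,260

Alternative floor tax:
  Base (reported book profit): ₹751,000
  Exemption: ₹59,000 − 25% × (₹751,000 − ₹711,000) = ₹59,000 − ₹10,000 = ₹49,000
  Base: ₹751,000 − ₹49,000 = ₹702,000
  ₹702,000 × 14% = ₹98,280

Standard income tax:
  ₹154,000 × 11% = ₹16,940
  ₹72,000 × 17% = ₹12,240
  ₹408,000 × 23% = ₹93,840
  → ₹123,020
  Less energy credit ₹60,000 → ₹63,020

Excess of alternative floor tax over standard income tax: ₹98,280 − ₹63,020 = ₹35,260.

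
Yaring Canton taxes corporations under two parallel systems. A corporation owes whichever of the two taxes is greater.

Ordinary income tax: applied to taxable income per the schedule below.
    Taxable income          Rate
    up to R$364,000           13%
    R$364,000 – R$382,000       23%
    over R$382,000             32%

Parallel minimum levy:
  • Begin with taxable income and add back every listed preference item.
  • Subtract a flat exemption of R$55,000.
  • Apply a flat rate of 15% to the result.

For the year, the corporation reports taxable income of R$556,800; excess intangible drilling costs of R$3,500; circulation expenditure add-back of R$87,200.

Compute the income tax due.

Ordinary income tax:
  R$364,000 × 13% = R$47,320
  R$18,000 × 23% = R$4,140
  R$174,800 × 32% = R$55,936
  → R$107,396

Parallel minimum levy:
  Adjusted income: R$556,800 + R$3,500 + R$87,200 = R$647,500
  Less exemption R$55,000 → base R$592,500
  R$592,500 × 15% = R$88,875

R$107,396 > R$88,875, so the ordinary income tax governs.

R$107,396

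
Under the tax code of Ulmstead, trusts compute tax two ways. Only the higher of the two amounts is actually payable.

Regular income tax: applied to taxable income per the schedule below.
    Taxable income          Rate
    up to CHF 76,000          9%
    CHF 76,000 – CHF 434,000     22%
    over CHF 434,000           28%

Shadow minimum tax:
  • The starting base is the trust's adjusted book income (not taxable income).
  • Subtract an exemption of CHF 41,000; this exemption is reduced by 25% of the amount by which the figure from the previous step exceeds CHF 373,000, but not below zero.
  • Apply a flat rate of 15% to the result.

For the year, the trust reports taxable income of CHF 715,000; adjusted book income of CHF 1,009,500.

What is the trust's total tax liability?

Shadow minimum tax:
  Base (adjusted book income): CHF 1,009,500
  Exemption: 25% × (CHF 1,009,500 − CHF 373,000) = CHF 159,125 ≥ CHF 41,000, so the exemption is fully phased out
  Base: CHF 1,009,500 − CHF 0 = CHF 1,009,500
  CHF 1,009,500 × 15% = CHF 151,425

Regular income tax:
  CHF 76,000 × 9% = CHF 6,840
  CHF 358,000 × 22% = CHF 78,760
  CHF 281,000 × 28% = CHF 78,680
  → CHF 164,280

CHF 164,280 > CHF 151,425, so the regular income tax governs.

CHF 164,280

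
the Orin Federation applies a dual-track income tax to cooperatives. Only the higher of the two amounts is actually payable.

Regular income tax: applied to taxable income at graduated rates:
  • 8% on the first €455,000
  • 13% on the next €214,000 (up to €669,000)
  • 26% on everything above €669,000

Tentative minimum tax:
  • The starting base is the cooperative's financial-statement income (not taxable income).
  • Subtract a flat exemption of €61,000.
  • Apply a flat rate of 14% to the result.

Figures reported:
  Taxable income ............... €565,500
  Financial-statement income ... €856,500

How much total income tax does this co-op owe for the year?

Regular income tax:
  €455,000 × 8% = €36,400
  €110,500 × 13% = €14,365
  → €50,765

Tentative minimum tax:
  Base (financial-statement income): €856,500
  Less exemption €61,000 → base €795,500
  €795,500 × 14% = €111,370

€111,370 > €50,765, so the tentative minimum tax is the binding amount.

€111,370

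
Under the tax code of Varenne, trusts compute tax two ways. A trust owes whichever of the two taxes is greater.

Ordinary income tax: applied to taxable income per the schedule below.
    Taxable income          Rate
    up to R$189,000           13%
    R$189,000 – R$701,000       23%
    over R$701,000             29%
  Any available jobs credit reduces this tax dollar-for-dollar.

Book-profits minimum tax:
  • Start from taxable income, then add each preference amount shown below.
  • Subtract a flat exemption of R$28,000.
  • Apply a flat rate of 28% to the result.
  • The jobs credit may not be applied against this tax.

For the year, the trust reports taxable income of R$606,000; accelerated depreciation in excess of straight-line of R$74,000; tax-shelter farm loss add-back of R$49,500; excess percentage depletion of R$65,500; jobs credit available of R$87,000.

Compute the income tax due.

Book-profits minimum tax:
  Adjusted income: R$606,000 + R$74,000 + R$49,500 + R$65,500 = R$795,000
  Less exemption R$28,000 → base R$767,000
  R$767,000 × 28% = R$214,760

Ordinary income tax:
  R$189,000 × 13% = R$24,570
  R$417,000 × 23% = R$95,910
  → R$120,480
  Less jobs credit R$87,000 → R$33,480

R$214,760 > R$33,480, so the book-profits minimum tax is the binding amount.

R$214,760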